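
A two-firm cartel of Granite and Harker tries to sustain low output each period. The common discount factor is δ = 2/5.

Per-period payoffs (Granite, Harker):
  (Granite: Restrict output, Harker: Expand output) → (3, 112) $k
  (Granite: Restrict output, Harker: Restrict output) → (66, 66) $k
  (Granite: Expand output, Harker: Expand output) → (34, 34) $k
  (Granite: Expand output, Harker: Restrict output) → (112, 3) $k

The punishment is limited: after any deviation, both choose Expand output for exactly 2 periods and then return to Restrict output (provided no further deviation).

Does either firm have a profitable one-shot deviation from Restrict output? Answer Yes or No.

Yes

Comparing payoff streams over the 3 periods until play realigns: cooperate → 66(1+δ+…+δ^2); deviate → 112 + 34(δ+…+δ^2).
Cooperation is sustained iff (66−34)(δ+…+δ^2) ≥ 112−66.
δ+…+δ^2 = 2/5·(1−(2/5)^2)/(1−2/5) = 0.5600, and (112−66)/(66−34) = 1.4375.
0.5600 < 1.4375, so cooperation is not sustainable.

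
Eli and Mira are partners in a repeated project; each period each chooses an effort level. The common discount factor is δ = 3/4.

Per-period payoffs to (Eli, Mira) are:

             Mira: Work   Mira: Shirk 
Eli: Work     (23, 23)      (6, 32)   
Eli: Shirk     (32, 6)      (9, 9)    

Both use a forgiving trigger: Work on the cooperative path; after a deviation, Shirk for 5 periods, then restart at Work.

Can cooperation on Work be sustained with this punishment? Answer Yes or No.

Comparing payoff streams over the 6 periods until play realigns: cooperate → 23(1+δ+…+δ^5); deviate → 32 + 9(δ+…+δ^5).
Cooperation is sustained iff (23−9)(δ+…+δ^5) ≥ 32−23.
δ+…+δ^5 = 3/4·(1−(3/4)^5)/(1−3/4) = 2.2881, and (32−23)/(23−9) = 0.6429.
2.2881 ≥ 0.6429, so cooperation is sustainable.

Yes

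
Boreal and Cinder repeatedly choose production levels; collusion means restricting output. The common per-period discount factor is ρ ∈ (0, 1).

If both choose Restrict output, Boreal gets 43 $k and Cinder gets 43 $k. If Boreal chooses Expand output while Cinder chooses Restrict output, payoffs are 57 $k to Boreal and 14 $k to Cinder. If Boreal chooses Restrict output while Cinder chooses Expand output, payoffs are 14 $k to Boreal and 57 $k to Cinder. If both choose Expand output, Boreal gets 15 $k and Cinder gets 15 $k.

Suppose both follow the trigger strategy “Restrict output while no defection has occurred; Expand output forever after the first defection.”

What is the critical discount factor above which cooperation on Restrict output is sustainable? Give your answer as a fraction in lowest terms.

Under grim trigger the critical discount factor is (T−C)/(T−P) with T = 57, C = 43, P = 15.
ρ* = (57−43)/(57−15) = 14/42 = 1/3.

1/3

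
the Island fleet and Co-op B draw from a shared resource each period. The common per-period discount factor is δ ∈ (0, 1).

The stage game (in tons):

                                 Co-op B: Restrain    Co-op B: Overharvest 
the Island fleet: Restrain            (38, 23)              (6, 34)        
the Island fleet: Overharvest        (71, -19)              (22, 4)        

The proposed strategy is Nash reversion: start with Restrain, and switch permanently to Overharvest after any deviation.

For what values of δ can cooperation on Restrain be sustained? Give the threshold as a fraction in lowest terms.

For the Island fleet: deviation gain 71−38 = 33, per-period punishment loss 38−22 = 16. IC gives δ ≥ 33/49.
For Co-op B: gain 11, loss 19 per period, so δ ≥ 11/30.
The tighter constraint is the Island fleet's, so cooperation needs δ ≥ 33/49.

33/49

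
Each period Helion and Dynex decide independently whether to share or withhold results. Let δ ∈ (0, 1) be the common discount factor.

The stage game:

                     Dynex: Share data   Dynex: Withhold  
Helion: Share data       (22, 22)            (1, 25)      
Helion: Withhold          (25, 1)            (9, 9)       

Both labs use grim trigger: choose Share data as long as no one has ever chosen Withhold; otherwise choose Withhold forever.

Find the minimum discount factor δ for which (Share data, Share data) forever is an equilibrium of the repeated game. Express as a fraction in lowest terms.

Cooperation forever yields 22 each period: 22/(1−δ).
Deviating yields 25 once, then 9 forever: 25 + 9δ/(1−δ).
No profitable deviation requires 22/(1−δ) ≥ 25 + 9δ/(1−δ).
Multiplying by (1−δ): 22 ≥ 25(1−δ) + 9δ = 25 − 16δ.
So 16δ ≥ 3, i.e. δ ≥ 3/16.

3/16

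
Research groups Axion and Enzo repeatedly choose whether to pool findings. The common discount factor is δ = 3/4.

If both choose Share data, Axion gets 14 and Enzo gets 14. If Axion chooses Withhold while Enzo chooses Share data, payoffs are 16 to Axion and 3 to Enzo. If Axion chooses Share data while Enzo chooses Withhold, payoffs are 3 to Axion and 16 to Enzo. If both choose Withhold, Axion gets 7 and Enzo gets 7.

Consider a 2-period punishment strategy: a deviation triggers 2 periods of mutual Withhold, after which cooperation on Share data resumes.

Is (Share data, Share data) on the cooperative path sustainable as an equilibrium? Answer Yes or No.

A one-shot deviation gives 16 now, then 7 for 2 periods, then back to 14.
Gain from deviating: (16−14) today; loss: (14−7) in each of the next 2 periods.
No-deviation condition: (14−7)(δ+…+δ^2) ≥ 16−14, i.e. δ+…+δ^2 ≥ 2/7.
At δ = 3/4: δ+…+δ^2 = 1.3125 ≥ 0.2857.
So cooperation is sustainable.

Yes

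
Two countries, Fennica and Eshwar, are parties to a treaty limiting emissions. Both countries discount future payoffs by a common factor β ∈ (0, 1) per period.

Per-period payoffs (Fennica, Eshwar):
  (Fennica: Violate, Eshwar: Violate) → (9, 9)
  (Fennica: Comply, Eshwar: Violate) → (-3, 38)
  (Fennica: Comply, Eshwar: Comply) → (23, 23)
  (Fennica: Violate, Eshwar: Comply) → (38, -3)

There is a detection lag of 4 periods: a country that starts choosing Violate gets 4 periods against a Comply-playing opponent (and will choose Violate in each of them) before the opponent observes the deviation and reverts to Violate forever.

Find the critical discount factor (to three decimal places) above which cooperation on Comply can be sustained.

0.848

A deviator earns 38 for 4 periods, then 9 forever; cooperating earns 23 forever. Multiplying the IC by (1−β):
23 ≥ 38(1−β^4) + 9β^4, so 29·β^4 ≥ 15 and β^4 ≥ 15/29.
β ≥ (15/29)^(1/4) ≈ 0.848.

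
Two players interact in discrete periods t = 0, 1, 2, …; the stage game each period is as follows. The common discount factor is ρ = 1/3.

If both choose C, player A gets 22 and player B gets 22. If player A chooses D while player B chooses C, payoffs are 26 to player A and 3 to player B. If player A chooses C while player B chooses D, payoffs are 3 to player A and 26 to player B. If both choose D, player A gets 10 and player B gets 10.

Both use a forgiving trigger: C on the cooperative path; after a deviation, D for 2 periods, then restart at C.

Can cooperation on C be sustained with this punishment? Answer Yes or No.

Yes

Comparing payoff streams over the 3 periods until play realigns: cooperate → 22(1+ρ+…+ρ^2); deviate → 26 + 10(ρ+…+ρ^2).
Cooperation is sustained iff (22−10)(ρ+…+ρ^2) ≥ 26−22.
ρ+…+ρ^2 = 1/3·(1−(1/3)^2)/(1−1/3) = 0.4444, and (26−22)/(22−10) = 0.3333.
0.4444 ≥ 0.3333, so cooperation is sustainable.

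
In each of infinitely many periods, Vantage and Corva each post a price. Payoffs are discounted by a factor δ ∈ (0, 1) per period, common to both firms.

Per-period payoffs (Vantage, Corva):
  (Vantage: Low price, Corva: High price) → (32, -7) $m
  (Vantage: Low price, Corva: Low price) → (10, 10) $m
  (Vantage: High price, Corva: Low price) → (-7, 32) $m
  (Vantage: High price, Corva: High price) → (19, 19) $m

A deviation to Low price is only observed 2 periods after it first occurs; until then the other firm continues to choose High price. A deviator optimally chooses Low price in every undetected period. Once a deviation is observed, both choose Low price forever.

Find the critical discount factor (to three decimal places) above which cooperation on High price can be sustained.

0.769

The best deviation is to choose Low price for all 2 undetected periods, earning 32 each, then 10 forever once detected.
Deviation value: 32(1−δ^2)/(1−δ) + 10δ^2/(1−δ); cooperation value: 19/(1−δ).
IC: 19 ≥ 32(1−δ^2) + 10δ^2 = 32 − 22δ^2.
So δ^2 ≥ 13/22, giving δ ≥ (13/22)^(1/2) ≈ 0.769.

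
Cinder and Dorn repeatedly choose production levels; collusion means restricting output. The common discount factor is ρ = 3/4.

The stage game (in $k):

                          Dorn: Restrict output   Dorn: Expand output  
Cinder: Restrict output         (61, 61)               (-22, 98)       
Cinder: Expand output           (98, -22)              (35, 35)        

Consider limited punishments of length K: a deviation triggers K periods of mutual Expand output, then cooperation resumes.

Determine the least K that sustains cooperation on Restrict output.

No profitable deviation requires (61−35)(ρ+…+ρ^K) ≥ 98−61, i.e. ρ+…+ρ^K ≥ 37/26 ≈ 1.4231.
With ρ = 3/4, the partial sums are K=1: 0.7500, K=2: 1.3125, K=3: 1.7344.
K = 3 is the first length at which the sum reaches 1.4231.

3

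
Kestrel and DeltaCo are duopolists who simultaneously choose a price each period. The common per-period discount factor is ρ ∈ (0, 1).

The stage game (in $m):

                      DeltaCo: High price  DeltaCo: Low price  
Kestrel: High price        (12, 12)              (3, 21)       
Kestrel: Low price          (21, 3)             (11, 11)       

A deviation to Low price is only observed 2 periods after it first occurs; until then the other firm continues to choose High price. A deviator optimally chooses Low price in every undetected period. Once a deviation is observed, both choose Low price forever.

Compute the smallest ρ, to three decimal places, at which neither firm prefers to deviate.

0.949

Deviating for the 2 undetected periods gains 21−12 = 9 per period over cooperation, then loses 12−11 = 1 per period forever once punishment starts.
Gain: 9(1 + ρ + … + ρ^1); loss: 1·ρ^2/(1−ρ).
No profitable deviation ⇔ 9(1−ρ^2) ≤ 1·ρ^2, i.e. ρ^2 ≥ 9/(9+1) = 9/10.
Hence ρ ≥ (9/10)^(1/2) ≈ 0.949.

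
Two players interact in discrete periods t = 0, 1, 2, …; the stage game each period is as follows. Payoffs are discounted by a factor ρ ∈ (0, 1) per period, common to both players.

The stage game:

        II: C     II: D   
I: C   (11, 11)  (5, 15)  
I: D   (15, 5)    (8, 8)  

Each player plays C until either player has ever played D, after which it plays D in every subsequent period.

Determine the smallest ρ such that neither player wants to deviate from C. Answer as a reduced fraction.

Under grim trigger the critical discount factor is (T−C)/(T−P) with T = 15, C = 11, P = 8.
ρ* = (15−11)/(15−8) = 4/7.

4/7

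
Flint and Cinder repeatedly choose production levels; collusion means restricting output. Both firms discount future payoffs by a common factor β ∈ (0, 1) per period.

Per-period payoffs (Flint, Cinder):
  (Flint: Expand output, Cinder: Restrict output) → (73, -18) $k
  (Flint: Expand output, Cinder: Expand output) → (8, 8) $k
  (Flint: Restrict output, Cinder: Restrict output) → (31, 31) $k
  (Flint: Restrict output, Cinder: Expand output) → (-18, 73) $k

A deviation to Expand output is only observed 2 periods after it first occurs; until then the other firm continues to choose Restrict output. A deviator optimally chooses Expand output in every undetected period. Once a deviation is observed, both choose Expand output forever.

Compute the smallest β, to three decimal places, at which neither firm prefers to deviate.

The best deviation is to choose Expand output for all 2 undetected periods, earning 73 each, then 8 forever once detected.
Deviation value: 73(1−β^2)/(1−β) + 8β^2/(1−β); cooperation value: 31/(1−β).
IC: 31 ≥ 73(1−β^2) + 8β^2 = 73 − 65β^2.
So β^2 ≥ 42/65, giving β ≥ (42/65)^(1/2) ≈ 0.804.

0.804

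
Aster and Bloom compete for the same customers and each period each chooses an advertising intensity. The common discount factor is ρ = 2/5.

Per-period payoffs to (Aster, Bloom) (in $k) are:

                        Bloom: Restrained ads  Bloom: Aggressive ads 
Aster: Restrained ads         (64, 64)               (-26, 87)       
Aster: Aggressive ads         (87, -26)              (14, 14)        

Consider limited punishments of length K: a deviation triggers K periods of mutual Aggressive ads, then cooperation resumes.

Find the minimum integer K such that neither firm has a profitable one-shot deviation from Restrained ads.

Need Σ_{k=1}^{K} ρ^k ≥ (87−64)/(64−14) = 0.4600 at ρ = 2/5.
At K = 1 the sum is 0.4000 < 0.4600; at K = 2 it is 0.5600 ≥ 0.4600.
So the minimum punishment length is K = 2.

2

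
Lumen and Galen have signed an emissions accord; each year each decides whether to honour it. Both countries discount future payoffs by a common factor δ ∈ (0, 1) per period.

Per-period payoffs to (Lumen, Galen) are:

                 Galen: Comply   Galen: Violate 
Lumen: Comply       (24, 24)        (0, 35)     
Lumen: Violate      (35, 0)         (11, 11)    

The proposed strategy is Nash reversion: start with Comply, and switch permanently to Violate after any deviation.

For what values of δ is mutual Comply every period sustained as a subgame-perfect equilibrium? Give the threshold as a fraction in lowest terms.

11/24

One-period gain from deviating is 35 − 24 = 11. The loss is 24 − 11 = 13 in every subsequent period, with present value 13·δ/(1−δ).
Deviation is unprofitable when 13·δ/(1−δ) ≥ 11, i.e. δ/(1−δ) ≥ 11/13.
Equivalently δ ≥ 11/(11+13) = 11/24.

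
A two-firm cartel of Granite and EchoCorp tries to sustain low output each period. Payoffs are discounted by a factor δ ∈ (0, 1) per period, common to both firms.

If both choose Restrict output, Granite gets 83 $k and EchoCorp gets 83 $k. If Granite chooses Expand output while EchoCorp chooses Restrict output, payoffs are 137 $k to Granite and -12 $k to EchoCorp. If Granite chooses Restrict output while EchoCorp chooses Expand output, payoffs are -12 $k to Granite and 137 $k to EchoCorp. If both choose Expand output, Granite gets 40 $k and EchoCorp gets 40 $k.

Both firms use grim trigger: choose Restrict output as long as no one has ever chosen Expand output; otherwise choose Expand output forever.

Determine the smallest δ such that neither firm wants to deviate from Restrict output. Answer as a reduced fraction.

54/97

83/(1−δ) ≥ 137 + 40δ/(1−δ)
83 ≥ 137 − 97δ
δ ≥ 54/97.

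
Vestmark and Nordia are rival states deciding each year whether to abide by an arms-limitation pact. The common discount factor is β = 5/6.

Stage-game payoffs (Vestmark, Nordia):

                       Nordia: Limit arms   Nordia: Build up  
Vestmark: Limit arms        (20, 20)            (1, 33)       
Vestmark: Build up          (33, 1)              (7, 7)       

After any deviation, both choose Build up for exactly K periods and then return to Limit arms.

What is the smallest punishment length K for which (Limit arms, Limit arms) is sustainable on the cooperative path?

No profitable deviation requires (20−7)(β+…+β^K) ≥ 33−20, i.e. β+…+β^K ≥ 1 ≈ 1.0000.
With β = 5/6, the partial sums are K=1: 0.8333, K=2: 1.5278.
K = 2 is the first length at which the sum reaches 1.0000.

2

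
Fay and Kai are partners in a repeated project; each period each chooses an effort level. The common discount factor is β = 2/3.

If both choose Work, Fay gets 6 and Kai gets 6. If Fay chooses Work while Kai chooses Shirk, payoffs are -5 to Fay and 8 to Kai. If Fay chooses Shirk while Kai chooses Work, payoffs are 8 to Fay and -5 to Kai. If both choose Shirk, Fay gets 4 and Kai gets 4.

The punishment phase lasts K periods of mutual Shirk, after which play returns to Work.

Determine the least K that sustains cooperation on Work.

2

IC: β(1−β^K)/(1−β) ≥ (8−6)/(6−4) = 1.
With β = 2/3: need 1 − β^K ≥ 1·(1−2/3)/(2/3), i.e. β^K ≤ 0.5000.
Since (2/3)^1 = 0.6667 and (2/3)^2 = 0.4444, the smallest such K is 2.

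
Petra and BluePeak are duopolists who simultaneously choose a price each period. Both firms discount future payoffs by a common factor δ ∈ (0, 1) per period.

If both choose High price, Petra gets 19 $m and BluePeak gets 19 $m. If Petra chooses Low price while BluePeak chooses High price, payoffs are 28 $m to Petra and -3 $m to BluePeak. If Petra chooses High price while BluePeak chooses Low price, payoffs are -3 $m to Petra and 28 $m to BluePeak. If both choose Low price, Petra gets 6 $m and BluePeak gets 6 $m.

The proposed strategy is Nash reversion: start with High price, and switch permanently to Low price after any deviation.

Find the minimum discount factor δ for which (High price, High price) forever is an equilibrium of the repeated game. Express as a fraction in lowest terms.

9/22

One-period gain from deviating is 28 − 19 = 9. The loss is 19 − 6 = 13 in every subsequent period, with present value 13·δ/(1−δ).
Deviation is unprofitable when 13·δ/(1−δ) ≥ 9, i.e. δ/(1−δ) ≥ 9/13.
Equivalently δ ≥ 9/(9+13) = 9/22.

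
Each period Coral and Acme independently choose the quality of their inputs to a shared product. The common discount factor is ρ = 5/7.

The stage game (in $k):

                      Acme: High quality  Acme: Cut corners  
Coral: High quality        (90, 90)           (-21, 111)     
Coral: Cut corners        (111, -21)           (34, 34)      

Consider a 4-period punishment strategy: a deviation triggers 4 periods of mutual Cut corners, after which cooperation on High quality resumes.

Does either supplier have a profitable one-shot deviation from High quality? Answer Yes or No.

No

IC: ρ+…+ρ^4 ≥ (111−90)/(90−34) = 3/8.
At ρ = 5/7: partial sum = 1.8492 ≥ 0.3750. Cooperation sustainable.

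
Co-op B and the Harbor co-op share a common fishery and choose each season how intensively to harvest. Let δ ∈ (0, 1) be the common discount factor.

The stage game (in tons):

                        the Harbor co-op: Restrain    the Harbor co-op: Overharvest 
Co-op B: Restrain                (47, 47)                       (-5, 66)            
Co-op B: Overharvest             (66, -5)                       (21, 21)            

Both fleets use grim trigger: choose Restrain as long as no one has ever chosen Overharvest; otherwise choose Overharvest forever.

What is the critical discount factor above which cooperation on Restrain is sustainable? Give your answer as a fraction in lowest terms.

Cooperation forever yields 47 each period: 47/(1−δ).
Deviating yields 66 once, then 21 forever: 66 + 21δ/(1−δ).
No profitable deviation requires 47/(1−δ) ≥ 66 + 21δ/(1−δ).
Multiplying by (1−δ): 47 ≥ 66(1−δ) + 21δ = 66 − 45δ.
So 45δ ≥ 19, i.e. δ ≥ 19/45.

19/45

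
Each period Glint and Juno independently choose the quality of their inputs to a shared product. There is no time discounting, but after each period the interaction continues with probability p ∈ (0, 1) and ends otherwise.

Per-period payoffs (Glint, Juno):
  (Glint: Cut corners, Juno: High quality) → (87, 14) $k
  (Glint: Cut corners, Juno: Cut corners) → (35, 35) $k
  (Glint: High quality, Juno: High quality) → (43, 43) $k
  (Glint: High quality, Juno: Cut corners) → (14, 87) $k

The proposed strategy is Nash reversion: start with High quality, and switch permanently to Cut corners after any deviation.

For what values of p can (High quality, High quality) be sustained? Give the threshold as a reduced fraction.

With no time discounting, the continuation probability p plays the role of the discount factor.
Grim-trigger IC: 43/(1−p) ≥ 87 + 35p/(1−p) ⇒ p ≥ (87−43)/(87−35) = 11/13.

11/13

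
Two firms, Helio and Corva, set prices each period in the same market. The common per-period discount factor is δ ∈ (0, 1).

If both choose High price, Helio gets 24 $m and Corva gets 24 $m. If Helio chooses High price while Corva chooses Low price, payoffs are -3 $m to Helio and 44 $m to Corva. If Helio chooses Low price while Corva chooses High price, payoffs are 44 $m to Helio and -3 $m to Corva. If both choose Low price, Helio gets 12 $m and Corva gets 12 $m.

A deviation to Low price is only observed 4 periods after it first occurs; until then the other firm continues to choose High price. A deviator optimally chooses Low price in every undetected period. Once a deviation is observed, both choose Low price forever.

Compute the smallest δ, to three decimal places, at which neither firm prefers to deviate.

0.889

The best deviation is to choose Low price for all 4 undetected periods, earning 44 each, then 12 forever once detected.
Deviation value: 44(1−δ^4)/(1−δ) + 12δ^4/(1−δ); cooperation value: 24/(1−δ).
IC: 24 ≥ 44(1−δ^4) + 12δ^4 = 44 − 32δ^4.
So δ^4 ≥ 20/32 = 5/8, giving δ ≥ (5/8)^(1/4) ≈ 0.889.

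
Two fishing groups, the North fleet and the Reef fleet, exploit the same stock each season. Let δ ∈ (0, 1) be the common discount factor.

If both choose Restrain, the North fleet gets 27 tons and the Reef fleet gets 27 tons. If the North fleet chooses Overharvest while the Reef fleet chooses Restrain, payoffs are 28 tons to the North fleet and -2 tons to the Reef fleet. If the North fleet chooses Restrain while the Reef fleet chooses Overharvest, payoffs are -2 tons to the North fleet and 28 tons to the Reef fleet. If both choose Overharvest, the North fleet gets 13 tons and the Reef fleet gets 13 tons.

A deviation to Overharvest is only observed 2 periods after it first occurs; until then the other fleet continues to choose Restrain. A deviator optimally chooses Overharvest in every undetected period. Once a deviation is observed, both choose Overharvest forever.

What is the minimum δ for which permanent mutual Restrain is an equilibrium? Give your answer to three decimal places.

A deviator earns 28 for 2 periods, then 13 forever; cooperating earns 27 forever. Multiplying the IC by (1−δ):
27 ≥ 28(1−δ^2) + 13δ^2, so 15·δ^2 ≥ 1 and δ^2 ≥ 1/15.
δ ≥ (1/15)^(1/2) ≈ 0.258.

0.258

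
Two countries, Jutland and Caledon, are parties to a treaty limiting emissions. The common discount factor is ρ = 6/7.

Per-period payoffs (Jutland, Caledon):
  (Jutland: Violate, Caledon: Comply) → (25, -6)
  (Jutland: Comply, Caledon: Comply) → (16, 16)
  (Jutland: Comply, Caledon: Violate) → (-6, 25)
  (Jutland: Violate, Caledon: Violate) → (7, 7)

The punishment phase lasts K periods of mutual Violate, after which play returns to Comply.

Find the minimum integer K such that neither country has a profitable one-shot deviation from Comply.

Need Σ_{k=1}^{K} ρ^k ≥ (25−16)/(16−7) = 1.0000 at ρ = 6/7.
At K = 1 the sum is 0.8571 < 1.0000; at K = 2 it is 1.5918 ≥ 1.0000.
So the minimum punishment length is K = 2.

2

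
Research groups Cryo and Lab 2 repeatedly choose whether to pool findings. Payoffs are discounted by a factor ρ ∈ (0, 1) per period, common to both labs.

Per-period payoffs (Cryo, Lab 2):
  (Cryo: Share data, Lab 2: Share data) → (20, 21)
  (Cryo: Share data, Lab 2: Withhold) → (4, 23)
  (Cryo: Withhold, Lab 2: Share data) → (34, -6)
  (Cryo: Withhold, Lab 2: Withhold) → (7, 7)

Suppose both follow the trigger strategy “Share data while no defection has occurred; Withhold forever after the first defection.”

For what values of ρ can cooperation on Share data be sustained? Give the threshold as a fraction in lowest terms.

For Cryo: deviation gain 34−20 = 14, per-period punishment loss 20−7 = 13. IC gives ρ ≥ 14/27.
For Lab 2: gain 2, loss 14 per period, so ρ ≥ 2/16 = 1/8.
The tighter constraint is Cryo's, so cooperation needs ρ ≥ 14/27.

14/27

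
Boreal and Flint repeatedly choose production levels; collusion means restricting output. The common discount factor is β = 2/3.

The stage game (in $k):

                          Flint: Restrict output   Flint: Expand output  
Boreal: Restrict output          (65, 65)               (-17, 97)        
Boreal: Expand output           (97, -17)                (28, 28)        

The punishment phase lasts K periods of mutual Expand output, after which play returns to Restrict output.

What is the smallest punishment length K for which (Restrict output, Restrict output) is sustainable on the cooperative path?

2

No profitable deviation requires (65−28)(β+…+β^K) ≥ 97−65, i.e. β+…+β^K ≥ 32/37 ≈ 0.8649.
With β = 2/3, the partial sums are K=1: 0.6667, K=2: 1.1111.
K = 2 is the first length at which the sum reaches 0.8649.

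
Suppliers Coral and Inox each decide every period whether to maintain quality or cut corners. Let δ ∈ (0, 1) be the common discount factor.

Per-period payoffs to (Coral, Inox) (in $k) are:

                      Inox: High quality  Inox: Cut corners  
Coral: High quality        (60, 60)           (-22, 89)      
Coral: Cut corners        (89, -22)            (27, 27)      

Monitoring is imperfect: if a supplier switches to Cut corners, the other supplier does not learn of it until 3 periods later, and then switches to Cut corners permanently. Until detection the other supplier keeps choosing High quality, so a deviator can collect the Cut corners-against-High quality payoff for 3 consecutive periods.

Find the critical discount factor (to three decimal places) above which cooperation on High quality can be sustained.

A deviator earns 89 for 3 periods, then 27 forever; cooperating earns 60 forever. Multiplying the IC by (1−δ):
60 ≥ 89(1−δ^3) + 27δ^3, so 62·δ^3 ≥ 29 and δ^3 ≥ 29/62.
δ ≥ (29/62)^(1/3) ≈ 0.776.

0.776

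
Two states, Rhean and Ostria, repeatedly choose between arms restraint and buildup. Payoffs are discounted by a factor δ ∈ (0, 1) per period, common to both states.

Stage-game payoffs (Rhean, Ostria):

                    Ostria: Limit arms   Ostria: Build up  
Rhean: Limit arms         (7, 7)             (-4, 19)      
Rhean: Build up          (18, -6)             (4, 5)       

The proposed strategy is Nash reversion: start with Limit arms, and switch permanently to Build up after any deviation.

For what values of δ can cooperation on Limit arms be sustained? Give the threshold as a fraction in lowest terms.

6/7

Rhean: cooperation gives 7 each period; deviation gives 18 once then 4 forever.
  7/(1−δ) ≥ 18 + 4δ/(1−δ) ⇒ δ ≥ 11/14.
Ostria: cooperation gives 7 each period; deviation gives 19 once then 5 forever.
  δ ≥ 12/14 = 6/7.
Both must hold, so the binding constraint is Ostria's: δ ≥ 6/7.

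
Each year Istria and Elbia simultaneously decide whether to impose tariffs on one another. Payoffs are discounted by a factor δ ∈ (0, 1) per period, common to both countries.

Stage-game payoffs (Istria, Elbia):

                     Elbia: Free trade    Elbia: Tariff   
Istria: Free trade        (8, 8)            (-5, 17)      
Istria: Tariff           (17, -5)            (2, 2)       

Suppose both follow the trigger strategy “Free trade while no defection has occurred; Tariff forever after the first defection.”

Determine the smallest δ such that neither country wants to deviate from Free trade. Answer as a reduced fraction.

3/5

Under grim trigger the critical discount factor is (T−C)/(T−P) with T = 17, C = 8, P = 2.
δ* = (17−8)/(17−2) = 9/15 = 3/5.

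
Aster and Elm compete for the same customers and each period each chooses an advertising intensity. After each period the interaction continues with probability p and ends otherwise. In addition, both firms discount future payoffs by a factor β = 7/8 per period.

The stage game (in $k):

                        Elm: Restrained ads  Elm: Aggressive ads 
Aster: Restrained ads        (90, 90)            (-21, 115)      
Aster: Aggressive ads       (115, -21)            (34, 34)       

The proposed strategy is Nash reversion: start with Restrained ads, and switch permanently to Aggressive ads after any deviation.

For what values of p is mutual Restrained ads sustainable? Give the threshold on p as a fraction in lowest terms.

Expected continuation weight on next period's payoff is β·p = 7/8·p, which plays the role of the discount factor.
Cooperation requires 7/8·p ≥ (115−90)/(115−34) = 25/81, hence p ≥ 200/567.

200/567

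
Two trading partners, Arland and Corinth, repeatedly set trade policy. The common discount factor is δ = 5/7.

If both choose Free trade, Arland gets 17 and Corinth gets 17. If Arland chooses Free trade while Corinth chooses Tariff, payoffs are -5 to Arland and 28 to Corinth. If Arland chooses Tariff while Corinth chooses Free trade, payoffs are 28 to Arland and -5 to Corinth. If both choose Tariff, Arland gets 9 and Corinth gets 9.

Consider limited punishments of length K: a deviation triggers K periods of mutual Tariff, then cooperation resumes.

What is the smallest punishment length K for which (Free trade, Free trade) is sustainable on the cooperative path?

No profitable deviation requires (17−9)(δ+…+δ^K) ≥ 28−17, i.e. δ+…+δ^K ≥ 11/8 ≈ 1.3750.
With δ = 5/7, the partial sums are K=1: 0.7143, K=2: 1.2245, K=3: 1.5889.
K = 3 is the first length at which the sum reaches 1.3750.

3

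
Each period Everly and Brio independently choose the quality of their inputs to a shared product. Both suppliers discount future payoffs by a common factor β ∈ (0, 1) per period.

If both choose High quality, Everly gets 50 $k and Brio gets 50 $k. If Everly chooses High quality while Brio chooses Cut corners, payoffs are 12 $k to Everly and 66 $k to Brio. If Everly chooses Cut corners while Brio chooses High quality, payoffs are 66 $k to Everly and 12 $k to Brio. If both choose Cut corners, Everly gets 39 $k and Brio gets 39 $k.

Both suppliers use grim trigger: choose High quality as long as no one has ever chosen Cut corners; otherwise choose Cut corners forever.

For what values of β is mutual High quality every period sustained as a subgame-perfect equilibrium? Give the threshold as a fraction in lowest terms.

Cooperation forever yields 50 each period: 50/(1−β).
Deviating yields 66 once, then 39 forever: 66 + 39β/(1−β).
No profitable deviation requires 50/(1−β) ≥ 66 + 39β/(1−β).
Multiplying by (1−β): 50 ≥ 66(1−β) + 39β = 66 − 27β.
So 27β ≥ 16, i.e. β ≥ 16/27.

16/27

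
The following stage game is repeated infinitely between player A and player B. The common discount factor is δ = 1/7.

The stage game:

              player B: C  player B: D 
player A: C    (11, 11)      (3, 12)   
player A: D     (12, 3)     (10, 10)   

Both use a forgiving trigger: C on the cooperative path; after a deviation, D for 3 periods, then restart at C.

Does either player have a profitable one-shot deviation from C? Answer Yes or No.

Yes

Comparing payoff streams over the 4 periods until play realigns: cooperate → 11(1+δ+…+δ^3); deviate → 12 + 10(δ+…+δ^3).
Cooperation is sustained iff (11−10)(δ+…+δ^3) ≥ 12−11.
δ+…+δ^3 = 1/7·(1−(1/7)^3)/(1−1/7) = 0.1662, and (12−11)/(11−10) = 1.0000.
0.1662 < 1.0000, so cooperation is not sustainable.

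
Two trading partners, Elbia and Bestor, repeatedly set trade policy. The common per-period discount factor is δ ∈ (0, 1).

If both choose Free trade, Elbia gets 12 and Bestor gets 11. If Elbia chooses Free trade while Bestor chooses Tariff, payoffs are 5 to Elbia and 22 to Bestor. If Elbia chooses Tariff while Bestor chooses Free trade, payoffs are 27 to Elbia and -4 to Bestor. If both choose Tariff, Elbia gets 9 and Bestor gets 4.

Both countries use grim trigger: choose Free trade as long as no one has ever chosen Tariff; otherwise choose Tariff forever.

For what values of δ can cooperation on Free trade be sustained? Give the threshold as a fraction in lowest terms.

Elbia's threshold: (27−12)/(27−9) = 5/6.
Bestor's threshold: (22−11)/(22−4) = 11/18.
5/6 > 11/18, so Elbia binds and δ* = 5/6.

5/6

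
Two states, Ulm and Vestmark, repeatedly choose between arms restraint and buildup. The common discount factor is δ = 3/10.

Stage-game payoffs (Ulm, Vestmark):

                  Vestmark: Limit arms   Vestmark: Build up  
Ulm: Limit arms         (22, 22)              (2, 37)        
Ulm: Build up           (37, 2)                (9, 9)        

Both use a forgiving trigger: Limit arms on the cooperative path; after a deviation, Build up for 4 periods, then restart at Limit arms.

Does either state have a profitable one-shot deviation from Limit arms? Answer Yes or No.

Yes

Comparing payoff streams over the 5 periods until play realigns: cooperate → 22(1+δ+…+δ^4); deviate → 37 + 9(δ+…+δ^4).
Cooperation is sustained iff (22−9)(δ+…+δ^4) ≥ 37−22.
δ+…+δ^4 = 3/10·(1−(3/10)^4)/(1−3/10) = 0.4251, and (37−22)/(22−9) = 1.1538.
0.4251 < 1.1538, so cooperation is not sustainable.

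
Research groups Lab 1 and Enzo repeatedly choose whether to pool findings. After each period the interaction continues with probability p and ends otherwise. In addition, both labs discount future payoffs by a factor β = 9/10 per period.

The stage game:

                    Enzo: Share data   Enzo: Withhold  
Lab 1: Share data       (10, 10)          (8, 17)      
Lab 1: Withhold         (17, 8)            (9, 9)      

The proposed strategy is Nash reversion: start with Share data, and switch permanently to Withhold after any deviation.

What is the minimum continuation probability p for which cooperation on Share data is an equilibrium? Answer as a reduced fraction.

35/36

With continuation probability p and discount β, the effective per-period discount factor is βp.
Grim-trigger IC: βp ≥ (17−10)/(17−9) = 7/8.
So p ≥ (7/8)/(9/10) = 35/36.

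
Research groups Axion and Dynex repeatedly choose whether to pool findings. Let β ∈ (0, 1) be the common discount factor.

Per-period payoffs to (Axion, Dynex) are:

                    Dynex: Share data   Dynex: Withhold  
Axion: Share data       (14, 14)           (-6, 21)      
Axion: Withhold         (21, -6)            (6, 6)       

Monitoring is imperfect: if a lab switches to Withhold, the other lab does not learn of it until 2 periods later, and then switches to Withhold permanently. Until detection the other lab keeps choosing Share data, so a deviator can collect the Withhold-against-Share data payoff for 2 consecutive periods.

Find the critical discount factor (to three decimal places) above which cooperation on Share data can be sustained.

0.683

The best deviation is to choose Withhold for all 2 undetected periods, earning 21 each, then 6 forever once detected.
Deviation value: 21(1−β^2)/(1−β) + 6β^2/(1−β); cooperation value: 14/(1−β).
IC: 14 ≥ 21(1−β^2) + 6β^2 = 21 − 15β^2.
So β^2 ≥ 7/15, giving β ≥ (7/15)^(1/2) ≈ 0.683.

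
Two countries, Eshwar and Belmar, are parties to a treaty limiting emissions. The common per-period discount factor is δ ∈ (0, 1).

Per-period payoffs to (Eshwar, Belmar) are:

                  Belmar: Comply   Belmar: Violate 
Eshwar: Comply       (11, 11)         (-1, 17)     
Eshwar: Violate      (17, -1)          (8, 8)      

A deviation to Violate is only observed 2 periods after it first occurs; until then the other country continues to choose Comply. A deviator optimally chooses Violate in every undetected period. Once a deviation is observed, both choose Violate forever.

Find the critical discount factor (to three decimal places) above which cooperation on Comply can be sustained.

0.816

A deviator earns 17 for 2 periods, then 8 forever; cooperating earns 11 forever. Multiplying the IC by (1−δ):
11 ≥ 17(1−δ^2) + 8δ^2, so 9·δ^2 ≥ 6 and δ^2 ≥ 2/3.
δ ≥ (2/3)^(1/2) ≈ 0.816.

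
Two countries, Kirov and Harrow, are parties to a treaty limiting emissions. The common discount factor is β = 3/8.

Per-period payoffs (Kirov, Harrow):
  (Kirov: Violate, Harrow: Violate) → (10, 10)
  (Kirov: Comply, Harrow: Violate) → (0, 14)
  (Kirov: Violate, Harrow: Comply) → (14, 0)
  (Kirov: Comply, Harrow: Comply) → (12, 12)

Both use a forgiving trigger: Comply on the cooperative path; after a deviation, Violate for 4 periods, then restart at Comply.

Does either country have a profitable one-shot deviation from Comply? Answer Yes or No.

A one-shot deviation gives 14 now, then 10 for 4 periods, then back to 12.
Gain from deviating: (14−12) today; loss: (12−10) in each of the next 4 periods.
No-deviation condition: (12−10)(β+…+β^4) ≥ 14−12, i.e. β+…+β^4 ≥ 1.
At β = 3/8: β+…+β^4 = 0.5881 < 1.0000.
So cooperation is not sustainable.

Yes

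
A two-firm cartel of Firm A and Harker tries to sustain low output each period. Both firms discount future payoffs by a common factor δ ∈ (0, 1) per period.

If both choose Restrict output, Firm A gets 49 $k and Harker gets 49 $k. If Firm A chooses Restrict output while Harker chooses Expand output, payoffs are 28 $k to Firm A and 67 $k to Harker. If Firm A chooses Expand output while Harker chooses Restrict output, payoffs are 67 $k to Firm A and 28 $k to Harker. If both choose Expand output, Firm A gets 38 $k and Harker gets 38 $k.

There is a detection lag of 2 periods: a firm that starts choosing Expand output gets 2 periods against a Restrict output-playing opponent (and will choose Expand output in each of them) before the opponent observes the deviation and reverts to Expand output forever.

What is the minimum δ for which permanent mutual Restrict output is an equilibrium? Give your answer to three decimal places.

0.788

The best deviation is to choose Expand output for all 2 undetected periods, earning 67 each, then 38 forever once detected.
Deviation value: 67(1−δ^2)/(1−δ) + 38δ^2/(1−δ); cooperation value: 49/(1−δ).
IC: 49 ≥ 67(1−δ^2) + 38δ^2 = 67 − 29δ^2.
So δ^2 ≥ 18/29, giving δ ≥ (18/29)^(1/2) ≈ 0.788.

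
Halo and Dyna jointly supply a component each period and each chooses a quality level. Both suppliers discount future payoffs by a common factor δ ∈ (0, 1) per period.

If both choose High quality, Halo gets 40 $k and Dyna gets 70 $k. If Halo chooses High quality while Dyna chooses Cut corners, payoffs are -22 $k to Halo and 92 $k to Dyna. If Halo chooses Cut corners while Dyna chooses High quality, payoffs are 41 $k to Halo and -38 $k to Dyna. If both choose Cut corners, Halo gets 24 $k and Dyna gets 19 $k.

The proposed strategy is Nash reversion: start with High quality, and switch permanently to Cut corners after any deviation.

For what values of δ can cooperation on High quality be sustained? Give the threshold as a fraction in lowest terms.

22/73

For Halo: deviation gain 41−40 = 1, per-period punishment loss 40−24 = 16. IC gives δ ≥ 1/17.
For Dyna: gain 22, loss 51 per period, so δ ≥ 22/73.
The tighter constraint is Dyna's, so cooperation needs δ ≥ 22/73.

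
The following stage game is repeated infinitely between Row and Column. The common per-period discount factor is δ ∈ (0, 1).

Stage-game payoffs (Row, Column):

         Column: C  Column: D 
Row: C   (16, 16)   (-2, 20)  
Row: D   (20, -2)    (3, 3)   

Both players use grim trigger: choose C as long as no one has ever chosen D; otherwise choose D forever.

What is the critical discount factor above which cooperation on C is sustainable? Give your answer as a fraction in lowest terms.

16/(1−δ) ≥ 20 + 3δ/(1−δ)
16 ≥ 20 − 17δ
δ ≥ 4/17.

4/17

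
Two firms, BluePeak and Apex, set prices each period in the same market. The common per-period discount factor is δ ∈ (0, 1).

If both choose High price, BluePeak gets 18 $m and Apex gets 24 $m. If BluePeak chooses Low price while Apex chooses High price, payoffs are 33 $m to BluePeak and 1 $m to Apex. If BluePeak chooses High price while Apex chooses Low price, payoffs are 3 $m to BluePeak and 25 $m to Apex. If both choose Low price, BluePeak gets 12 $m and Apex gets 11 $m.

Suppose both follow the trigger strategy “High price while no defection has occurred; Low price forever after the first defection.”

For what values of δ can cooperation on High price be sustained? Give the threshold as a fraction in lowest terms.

BluePeak: cooperation gives 18 each period; deviation gives 33 once then 12 forever.
  18/(1−δ) ≥ 33 + 12δ/(1−δ) ⇒ δ ≥ 15/21 = 5/7.
Apex: cooperation gives 24 each period; deviation gives 25 once then 11 forever.
  δ ≥ 1/14.
Both must hold, so the binding constraint is BluePeak's: δ ≥ 5/7.

5/7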